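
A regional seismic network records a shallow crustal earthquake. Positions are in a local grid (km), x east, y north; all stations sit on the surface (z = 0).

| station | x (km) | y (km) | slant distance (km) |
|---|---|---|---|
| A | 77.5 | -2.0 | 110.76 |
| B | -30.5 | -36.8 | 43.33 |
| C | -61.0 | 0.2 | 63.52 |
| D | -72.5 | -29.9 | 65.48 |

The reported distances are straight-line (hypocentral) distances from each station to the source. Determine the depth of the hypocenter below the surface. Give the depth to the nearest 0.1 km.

z ≈ 41.5 km

Each station gives a sphere (x−x_i)² + (y−y_i)² + z² = d_i² (stations at z=0).
Subtracting the A sphere from B and C: z² cancels, leaving linear equations in x and y:
-216.0 x − 69.6 y = 6664.53
-277.0 x + 4.4 y = 5943.78
Solving: x ≈ -21.899, y ≈ -27.792 km (keep extra digits for the depth step; rounded: -21.9, -27.8).
Then from the A sphere: z² = 110.76² − (x − 77.5)² − (y + 2.0)² with x = -21.899, y = -27.792, so z ≈ 41.502 ≈ 41.5 km.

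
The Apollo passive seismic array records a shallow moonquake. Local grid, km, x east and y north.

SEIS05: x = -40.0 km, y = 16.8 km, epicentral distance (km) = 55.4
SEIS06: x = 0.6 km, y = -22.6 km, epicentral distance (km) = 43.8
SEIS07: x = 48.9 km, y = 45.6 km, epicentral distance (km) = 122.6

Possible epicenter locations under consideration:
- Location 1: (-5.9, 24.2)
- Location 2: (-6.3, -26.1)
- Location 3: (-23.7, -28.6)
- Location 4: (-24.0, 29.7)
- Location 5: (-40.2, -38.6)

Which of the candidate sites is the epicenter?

For each candidate, compare |candidate − station| to the reported distance:
Location 1: residuals SEIS05 20.5, SEIS06 3.4, SEIS07 63.8 → max 63.8 km
Location 2: residuals SEIS05 0.8, SEIS06 36.1, SEIS07 32.1 → max 36.1 km
Location 3: residuals SEIS05 7.2, SEIS06 18.8, SEIS07 18.8 → max 18.8 km
Location 4: residuals SEIS05 34.8, SEIS06 14.0, SEIS07 48.0 → max 48.0 km
Location 5: residuals SEIS05 0.0, SEIS06 0.0, SEIS07 0.0 → max 0.0 km
Only Location 5 has all residuals ≈ 0.

Location 5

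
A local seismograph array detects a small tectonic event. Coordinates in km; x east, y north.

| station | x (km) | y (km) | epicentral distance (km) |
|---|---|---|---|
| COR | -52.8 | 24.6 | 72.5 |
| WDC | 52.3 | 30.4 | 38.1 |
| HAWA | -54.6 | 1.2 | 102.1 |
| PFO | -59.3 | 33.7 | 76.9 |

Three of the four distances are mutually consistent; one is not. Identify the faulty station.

Solve using three stations at a time. Using COR, WDC, PFO (subtract circle equations pairwise → linear system) gives (x, y) ≈ (16.9, 45.1).
Distances from that point to each station vs reported:
  COR: calculated 72.6 vs reported 72.5 → residual 0.1 km
  WDC: calculated 38.4 vs reported 38.1 → residual 0.3 km
  HAWA: calculated 83.9 vs reported 102.1 → residual 18.2 km
  PFO: calculated 77.0 vs reported 76.9 → residual 0.1 km
COR, WDC, PFO are mutually consistent (residuals ≈ 0); HAWA is off by 18.2 km.

HAWA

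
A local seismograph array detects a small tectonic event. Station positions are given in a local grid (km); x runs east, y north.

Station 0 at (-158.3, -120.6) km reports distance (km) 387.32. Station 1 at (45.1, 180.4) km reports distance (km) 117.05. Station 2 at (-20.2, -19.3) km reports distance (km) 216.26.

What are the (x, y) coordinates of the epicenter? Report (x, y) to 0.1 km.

Circle about each station: (x + 158.3)² + (y + 120.6)² = 387.32²; (x − 45.1)² + (y − 180.4)² = 117.05²; (x + 20.2)² + (y + 19.3)² = 216.26².
Subtracting the Station 0 equation from the Station 1 and Station 2 equations removes the quadratic terms:
406.8 x + 602.0 y = 131291.00
276.2 x + 202.6 y = 64425.67
Solving the 2×2 system: x ≈ 145.3, y ≈ 119.9 km.

x ≈ 145.3 km, y ≈ 119.9 km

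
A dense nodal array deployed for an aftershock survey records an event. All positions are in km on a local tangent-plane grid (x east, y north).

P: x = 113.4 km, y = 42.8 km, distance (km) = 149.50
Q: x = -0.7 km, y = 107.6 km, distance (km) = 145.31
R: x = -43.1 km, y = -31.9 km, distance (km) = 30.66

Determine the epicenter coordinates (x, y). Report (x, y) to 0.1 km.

-12.9 km east, -37.2 km north

Circle about each station: (x − 113.4)² + (y − 42.8)² = 149.50²; (x + 0.7)² + (y − 107.6)² = 145.31²; (x + 43.1)² + (y + 31.9)² = 30.66².
Subtracting the P equation from the Q and R equations removes the quadratic terms:
-228.2 x + 129.6 y = -1877.90
-313.0 x − 149.4 y = 9594.03
Solving the 2×2 system: x ≈ -12.9, y ≈ -37.2 km.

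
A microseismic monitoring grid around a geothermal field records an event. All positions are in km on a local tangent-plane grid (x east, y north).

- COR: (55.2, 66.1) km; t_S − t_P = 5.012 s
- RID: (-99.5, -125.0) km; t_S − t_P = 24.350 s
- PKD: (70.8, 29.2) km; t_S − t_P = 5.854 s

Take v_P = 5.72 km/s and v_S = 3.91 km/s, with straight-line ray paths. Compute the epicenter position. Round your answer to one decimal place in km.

113.2 km east, 87.8 km north

Distance from S−P lag: d = Δt · v_P v_S / (v_P − v_S) = Δt · (5.72·3.91)/(5.72−3.91) ≈ 12.3565·Δt.
So d_COR = 61.93, d_RID = 300.88, d_PKD = 72.33 km.
Circle about each station: (x − 55.2)² + (y − 66.1)² = 61.93²; (x + 99.5)² + (y + 125.0)² = 300.88²; (x − 70.8)² + (y − 29.2)² = 72.33².
Subtracting pairs of circle equations eliminates x²+y² and gives linear equations (the radical axes):
-309.4 x − 382.2 y = -68584.45
31.2 x − 73.8 y = -2947.27
Solving the 2×2 system: x ≈ 113.2, y ≈ 87.8 km.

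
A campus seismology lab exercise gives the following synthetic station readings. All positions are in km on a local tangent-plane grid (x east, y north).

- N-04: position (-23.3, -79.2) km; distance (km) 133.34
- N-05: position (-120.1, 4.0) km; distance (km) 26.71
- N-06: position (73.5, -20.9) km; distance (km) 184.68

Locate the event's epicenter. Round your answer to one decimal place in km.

Circle about each station: (x + 23.3)² + (y + 79.2)² = 133.34²; (x + 120.1)² + (y − 4.0)² = 26.71²; (x − 73.5)² + (y + 20.9)² = 184.68².
Subtracting pairs of circle equations eliminates x²+y² and gives linear equations (the radical axes):
-193.6 x + 166.4 y = 24690.61
193.6 x + 116.6 y = -17303.62
Solving the 2×2 system: x ≈ -105.1, y ≈ 26.1 km.

x ≈ -105.1 km, y ≈ 26.1 km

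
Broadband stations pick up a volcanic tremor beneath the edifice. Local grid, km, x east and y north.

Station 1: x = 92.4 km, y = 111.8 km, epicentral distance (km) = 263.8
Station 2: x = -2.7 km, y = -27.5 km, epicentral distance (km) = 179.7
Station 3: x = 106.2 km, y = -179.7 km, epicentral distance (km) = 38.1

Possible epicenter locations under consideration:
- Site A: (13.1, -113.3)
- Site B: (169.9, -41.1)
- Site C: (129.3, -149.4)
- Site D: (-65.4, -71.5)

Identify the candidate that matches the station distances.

For each candidate, compare |candidate − station| to the reported distance:
Site A: residuals Station 1 25.1, Station 2 92.5, Station 3 76.3 → max 92.5 km
Site B: residuals Station 1 92.4, Station 2 6.6, Station 3 114.4 → max 114.4 km
Site C: residuals Station 1 0.0, Station 2 0.0, Station 3 0.0 → max 0.0 km
Site D: residuals Station 1 21.9, Station 2 103.1, Station 3 164.8 → max 164.8 km
Only Site C has all residuals ≈ 0.

Site C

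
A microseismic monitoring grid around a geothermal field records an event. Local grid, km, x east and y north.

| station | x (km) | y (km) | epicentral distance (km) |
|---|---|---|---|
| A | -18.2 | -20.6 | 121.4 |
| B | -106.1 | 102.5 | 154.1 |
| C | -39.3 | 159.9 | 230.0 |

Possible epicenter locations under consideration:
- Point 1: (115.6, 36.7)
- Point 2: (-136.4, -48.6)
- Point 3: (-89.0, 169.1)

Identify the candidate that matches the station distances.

Point 2

For each candidate, compare |candidate − station| to the reported distance:
Point 1: residuals A 24.2, B 77.2, C 32.1 → max 77.2 km
Point 2: residuals A 0.1, B 0.0, C 0.0 → max 0.1 km
Point 3: residuals A 81.1, B 85.3, C 179.5 → max 179.5 km
Only Point 2 has all residuals ≈ 0.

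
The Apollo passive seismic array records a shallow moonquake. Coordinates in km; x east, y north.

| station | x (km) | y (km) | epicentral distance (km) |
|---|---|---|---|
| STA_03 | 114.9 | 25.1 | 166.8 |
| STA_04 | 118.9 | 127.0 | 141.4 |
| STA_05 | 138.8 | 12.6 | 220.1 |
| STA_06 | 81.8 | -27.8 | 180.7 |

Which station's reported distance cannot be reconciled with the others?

Solve using three stations at a time. Using STA_03, STA_04, STA_06 (subtract circle equations pairwise → linear system) gives (x, y) ≈ (-22.5, 119.9).
Distances from that point to each station vs reported:
  STA_03: calculated 167.0 vs reported 166.8 → residual 0.2 km
  STA_04: calculated 141.6 vs reported 141.4 → residual 0.2 km
  STA_05: calculated 193.8 vs reported 220.1 → residual 26.3 km
  STA_06: calculated 180.9 vs reported 180.7 → residual 0.2 km
STA_03, STA_04, STA_06 are mutually consistent (residuals ≈ 0); STA_05 is off by 26.3 km.

STA_05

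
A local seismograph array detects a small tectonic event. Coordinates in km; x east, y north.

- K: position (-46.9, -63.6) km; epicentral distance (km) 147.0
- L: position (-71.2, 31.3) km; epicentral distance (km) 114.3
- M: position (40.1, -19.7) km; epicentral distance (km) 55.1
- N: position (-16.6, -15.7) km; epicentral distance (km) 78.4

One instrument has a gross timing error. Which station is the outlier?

K

Solve using three stations at a time. Using L, M, N (subtract circle equations pairwise → linear system) gives (x, y) ≈ (42.9, 35.0).
Distances from that point to each station vs reported:
  K: calculated 133.4 vs reported 147.0 → residual 13.6 km
  L: calculated 114.2 vs reported 114.3 → residual 0.1 km
  M: calculated 54.8 vs reported 55.1 → residual 0.3 km
  N: calculated 78.2 vs reported 78.4 → residual 0.2 km
L, M, N are mutually consistent (residuals ≈ 0); K is off by 13.6 km.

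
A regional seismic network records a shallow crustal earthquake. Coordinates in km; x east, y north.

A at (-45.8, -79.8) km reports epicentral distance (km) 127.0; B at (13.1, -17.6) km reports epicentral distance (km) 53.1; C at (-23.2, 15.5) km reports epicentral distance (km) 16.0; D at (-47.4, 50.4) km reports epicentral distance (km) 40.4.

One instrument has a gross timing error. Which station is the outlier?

Solve using three stations at a time. Using B, C, D (subtract circle equations pairwise → linear system) gives (x, y) ≈ (-13.6, 28.3).
Distances from that point to each station vs reported:
  A: calculated 112.7 vs reported 127.0 → residual 14.3 km
  B: calculated 53.1 vs reported 53.1 → residual 0.0 km
  C: calculated 15.9 vs reported 16.0 → residual 0.1 km
  D: calculated 40.4 vs reported 40.4 → residual 0.0 km
B, C, D are mutually consistent (residuals ≈ 0); A is off by 14.3 km.

A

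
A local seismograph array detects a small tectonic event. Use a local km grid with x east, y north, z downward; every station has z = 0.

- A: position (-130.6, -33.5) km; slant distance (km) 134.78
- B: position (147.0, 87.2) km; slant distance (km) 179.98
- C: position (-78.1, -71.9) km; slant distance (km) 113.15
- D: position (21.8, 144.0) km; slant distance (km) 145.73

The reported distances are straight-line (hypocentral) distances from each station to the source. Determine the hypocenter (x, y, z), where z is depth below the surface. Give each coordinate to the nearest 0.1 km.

(-9.1, 7.7, 41.3)

Each station gives a sphere (x−x_i)² + (y−y_i)² + z² = d_i² (stations at z=0).
Subtracting the A sphere from B and C: z² cancels, leaving linear equations in x and y:
555.2 x + 241.4 y = -3192.92
105.0 x − 76.8 y = -1546.66
Solving: x ≈ -9.099, y ≈ 7.699 km (keep extra digits for the depth step; rounded: -9.1, 7.7).
Then from the A sphere: z² = 134.78² − (x + 130.6)² − (y + 33.5)² with x = -9.099, y = 7.699, so z ≈ 41.301 ≈ 41.3 km.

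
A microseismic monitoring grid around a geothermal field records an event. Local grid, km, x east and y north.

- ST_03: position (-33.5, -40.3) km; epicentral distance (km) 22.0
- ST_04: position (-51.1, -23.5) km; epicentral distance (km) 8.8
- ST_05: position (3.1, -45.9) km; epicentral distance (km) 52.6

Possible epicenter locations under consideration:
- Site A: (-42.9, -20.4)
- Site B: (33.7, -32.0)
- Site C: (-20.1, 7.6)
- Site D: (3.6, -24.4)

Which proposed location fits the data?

Site A

For each candidate, compare |candidate − station| to the reported distance:
Site A: residuals ST_03 0.0, ST_04 0.0, ST_05 0.0 → max 0.0 km
Site B: residuals ST_03 45.7, ST_04 76.4, ST_05 19.0 → max 76.4 km
Site C: residuals ST_03 27.7, ST_04 35.1, ST_05 5.7 → max 35.1 km
Site D: residuals ST_03 18.4, ST_04 45.9, ST_05 31.1 → max 45.9 km
Only Site A has all residuals ≈ 0.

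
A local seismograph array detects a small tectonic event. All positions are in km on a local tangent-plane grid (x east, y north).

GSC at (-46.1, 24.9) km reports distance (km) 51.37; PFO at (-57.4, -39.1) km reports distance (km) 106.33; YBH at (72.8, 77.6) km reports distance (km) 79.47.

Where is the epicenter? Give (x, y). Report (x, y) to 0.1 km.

-2.4 km east, 51.9 km north

Circle about each station: (x + 46.1)² + (y − 24.9)² = 51.37²; (x + 57.4)² + (y + 39.1)² = 106.33²; (x − 72.8)² + (y − 77.6)² = 79.47².
Subtracting the GSC equation from the PFO and YBH equations removes the quadratic terms:
-22.6 x − 128.0 y = -6588.84
237.8 x + 105.4 y = 4899.78
Solving the 2×2 system: x ≈ -2.4, y ≈ 51.9 km.
Check against GSC (with the unrounded x, y): √((x + 46.1)²+(y − 24.9)²) = 51.37 ≈ 51.37 km. ✓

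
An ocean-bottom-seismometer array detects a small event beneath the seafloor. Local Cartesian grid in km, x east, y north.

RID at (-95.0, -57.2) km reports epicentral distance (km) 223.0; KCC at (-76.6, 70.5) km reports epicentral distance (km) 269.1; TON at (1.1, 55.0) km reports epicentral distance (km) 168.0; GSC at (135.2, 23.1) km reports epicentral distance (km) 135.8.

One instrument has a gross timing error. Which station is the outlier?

TON

Solve using three stations at a time. Using RID, KCC, GSC (subtract circle equations pairwise → linear system) gives (x, y) ≈ (121.2, -112.0).
Distances from that point to each station vs reported:
  RID: calculated 223.0 vs reported 223.0 → residual 0.0 km
  KCC: calculated 269.1 vs reported 269.1 → residual 0.0 km
  TON: calculated 205.7 vs reported 168.0 → residual 37.7 km
  GSC: calculated 135.8 vs reported 135.8 → residual 0.0 km
RID, KCC, GSC are mutually consistent (residuals ≈ 0); TON is off by 37.7 km.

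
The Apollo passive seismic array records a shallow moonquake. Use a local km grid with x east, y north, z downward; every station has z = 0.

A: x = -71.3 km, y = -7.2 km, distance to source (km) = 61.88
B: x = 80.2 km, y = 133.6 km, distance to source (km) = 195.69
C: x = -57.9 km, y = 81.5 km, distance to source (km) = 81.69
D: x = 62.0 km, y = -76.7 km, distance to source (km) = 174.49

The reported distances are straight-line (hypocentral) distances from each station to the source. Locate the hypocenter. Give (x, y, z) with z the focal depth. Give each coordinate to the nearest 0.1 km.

(-71.1, 22.1, 54.5)

Each station gives a sphere (x−x_i)² + (y−y_i)² + z² = d_i² (stations at z=0).
Subtracting the A sphere from B and C: z² cancels, leaving linear equations in x and y:
303.0 x + 281.6 y = -15319.97
26.8 x + 177.4 y = 2015.01
Solving: x ≈ -71.100, y ≈ 22.100 km (keep extra digits for the depth step; rounded: -71.1, 22.1).
Then from the A sphere: z² = 61.88² − (x + 71.3)² − (y + 7.2)² with x = -71.100, y = 22.100, so z ≈ 54.503 ≈ 54.5 km.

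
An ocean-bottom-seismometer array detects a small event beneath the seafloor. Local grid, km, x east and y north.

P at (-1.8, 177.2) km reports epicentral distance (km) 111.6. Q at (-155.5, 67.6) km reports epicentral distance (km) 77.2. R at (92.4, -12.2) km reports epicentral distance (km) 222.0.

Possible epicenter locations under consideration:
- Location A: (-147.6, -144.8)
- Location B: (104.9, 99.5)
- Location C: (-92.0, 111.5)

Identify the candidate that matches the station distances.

For each candidate, compare |candidate − station| to the reported distance:
Location A: residuals P 241.9, Q 135.3, R 52.2 → max 241.9 km
Location B: residuals P 20.4, Q 185.1, R 109.6 → max 185.1 km
Location C: residuals P 0.0, Q 0.0, R 0.0 → max 0.0 km
Only Location C has all residuals ≈ 0.

Location C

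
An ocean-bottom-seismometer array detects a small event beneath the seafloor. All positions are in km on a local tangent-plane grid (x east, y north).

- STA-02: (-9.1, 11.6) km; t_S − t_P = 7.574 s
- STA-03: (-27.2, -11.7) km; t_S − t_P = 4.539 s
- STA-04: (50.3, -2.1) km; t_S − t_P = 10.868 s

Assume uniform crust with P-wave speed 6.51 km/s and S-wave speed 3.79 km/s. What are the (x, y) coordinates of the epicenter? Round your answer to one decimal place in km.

(-34.6, -52.2)

Distance from S−P lag: d = Δt · v_P v_S / (v_P − v_S) = Δt · (6.51·3.79)/(6.51−3.79) ≈ 9.0709·Δt.
So d_STA-02 = 68.70, d_STA-03 = 41.17, d_STA-04 = 98.58 km.
Circle about each station: (x + 9.1)² + (y − 11.6)² = 68.70²; (x + 27.2)² + (y + 11.7)² = 41.17²; (x − 50.3)² + (y + 2.1)² = 98.58².
Subtracting pairs of circle equations eliminates x²+y² and gives linear equations (the radical axes):
-36.2 x − 46.6 y = 3684.08
118.8 x − 27.4 y = -2681.20
Solving the 2×2 system: x ≈ -34.6, y ≈ -52.2 km.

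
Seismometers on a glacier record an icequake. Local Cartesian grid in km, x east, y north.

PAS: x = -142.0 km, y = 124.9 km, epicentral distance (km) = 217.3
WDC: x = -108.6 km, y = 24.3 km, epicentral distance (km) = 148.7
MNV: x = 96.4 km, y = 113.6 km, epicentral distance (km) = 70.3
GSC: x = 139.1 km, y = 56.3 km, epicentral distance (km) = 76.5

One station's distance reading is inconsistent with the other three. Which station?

WDC

Solve using three stations at a time. Using PAS, MNV, GSC (subtract circle equations pairwise → linear system) gives (x, y) ≈ (62.7, 51.8).
Distances from that point to each station vs reported:
  PAS: calculated 217.3 vs reported 217.3 → residual 0.0 km
  WDC: calculated 173.5 vs reported 148.7 → residual 24.8 km
  MNV: calculated 70.4 vs reported 70.3 → residual 0.1 km
  GSC: calculated 76.6 vs reported 76.5 → residual 0.1 km
PAS, MNV, GSC are mutually consistent (residuals ≈ 0); WDC is off by 24.8 km.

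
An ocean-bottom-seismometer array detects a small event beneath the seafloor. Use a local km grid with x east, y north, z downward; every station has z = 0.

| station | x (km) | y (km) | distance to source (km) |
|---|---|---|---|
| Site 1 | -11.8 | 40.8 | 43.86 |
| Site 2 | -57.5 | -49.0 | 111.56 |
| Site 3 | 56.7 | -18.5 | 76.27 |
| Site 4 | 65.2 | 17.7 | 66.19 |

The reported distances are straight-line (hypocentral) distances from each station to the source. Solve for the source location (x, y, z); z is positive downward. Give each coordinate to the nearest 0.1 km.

Each station gives a sphere (x−x_i)² + (y−y_i)² + z² = d_i² (stations at z=0).
Subtracting the Site 1 sphere from Site 2 and Site 3: z² cancels, leaving linear equations in x and y:
-91.4 x − 179.6 y = -6618.56
137.0 x − 118.6 y = -2140.15
Solving: x ≈ 11.302, y ≈ 31.100 km (keep extra digits for the depth step; rounded: 11.3, 31.1).
Then from the Site 1 sphere: z² = 43.86² − (x + 11.8)² − (y − 40.8)² with x = 11.302, y = 31.100, so z ≈ 35.999 ≈ 36.0 km.

x ≈ 11.3 km, y ≈ 31.1 km, depth ≈ 36.0 km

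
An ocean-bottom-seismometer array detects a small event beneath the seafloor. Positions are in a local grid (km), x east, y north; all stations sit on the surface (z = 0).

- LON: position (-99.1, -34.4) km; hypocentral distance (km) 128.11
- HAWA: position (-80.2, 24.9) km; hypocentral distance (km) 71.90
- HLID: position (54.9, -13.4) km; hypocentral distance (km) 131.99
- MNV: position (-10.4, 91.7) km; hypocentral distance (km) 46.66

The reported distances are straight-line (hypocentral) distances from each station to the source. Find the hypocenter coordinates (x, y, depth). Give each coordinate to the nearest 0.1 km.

x ≈ -38.7 km, y ≈ 73.8 km, depth ≈ 32.5 km

Each station gives a sphere (x−x_i)² + (y−y_i)² + z² = d_i² (stations at z=0).
Subtracting the LON sphere from HAWA and HLID: z² cancels, leaving linear equations in x and y:
37.8 x + 118.6 y = 7290.44
308.0 x + 42.0 y = -8819.79
Solving: x ≈ -38.700, y ≈ 73.805 km (keep extra digits for the depth step; rounded: -38.7, 73.8).
Then from the LON sphere: z² = 128.11² − (x + 99.1)² − (y + 34.4)² with x = -38.700, y = 73.805, so z ≈ 32.491 ≈ 32.5 km.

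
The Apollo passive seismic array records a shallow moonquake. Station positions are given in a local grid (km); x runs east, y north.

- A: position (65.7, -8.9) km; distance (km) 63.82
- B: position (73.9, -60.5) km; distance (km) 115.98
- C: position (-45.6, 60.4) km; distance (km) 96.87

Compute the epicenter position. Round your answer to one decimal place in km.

(51.0, 53.2)

Circle about each station: (x − 65.7)² + (y + 8.9)² = 63.82²; (x − 73.9)² + (y + 60.5)² = 115.98²; (x + 45.6)² + (y − 60.4)² = 96.87².
Subtracting pairs of circle equations eliminates x²+y² and gives linear equations (the radical axes):
16.4 x − 103.2 y = -4652.61
-222.6 x + 138.6 y = -3978.98
Solving the 2×2 system: x ≈ 51.0, y ≈ 53.2 km.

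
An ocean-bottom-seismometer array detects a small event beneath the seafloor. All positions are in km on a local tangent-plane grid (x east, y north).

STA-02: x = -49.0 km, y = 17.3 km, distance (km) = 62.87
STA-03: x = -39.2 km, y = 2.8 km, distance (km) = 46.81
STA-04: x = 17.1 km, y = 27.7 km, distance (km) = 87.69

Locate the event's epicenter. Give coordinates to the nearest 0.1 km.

Circle about each station: (x + 49.0)² + (y − 17.3)² = 62.87²; (x + 39.2)² + (y − 2.8)² = 46.81²; (x − 17.1)² + (y − 27.7)² = 87.69².
Subtracting the STA-02 equation from the STA-03 and STA-04 equations removes the quadratic terms:
19.6 x − 29.0 y = 605.65
132.2 x + 20.8 y = -5377.49
Solving the 2×2 system: x ≈ -33.8, y ≈ -43.7 km.

-33.8 km east, -43.7 km north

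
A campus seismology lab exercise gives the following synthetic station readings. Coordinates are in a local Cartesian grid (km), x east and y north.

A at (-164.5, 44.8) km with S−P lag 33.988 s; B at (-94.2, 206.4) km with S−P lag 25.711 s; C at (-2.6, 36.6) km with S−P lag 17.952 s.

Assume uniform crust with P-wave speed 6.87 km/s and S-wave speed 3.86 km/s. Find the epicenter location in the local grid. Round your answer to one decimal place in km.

x ≈ 120.9 km, y ≈ 135.4 km

Distance from S−P lag: d = Δt · v_P v_S / (v_P − v_S) = Δt · (6.87·3.86)/(6.87−3.86) ≈ 8.8100·Δt.
So d_A = 299.44, d_B = 226.51, d_C = 158.16 km.
Circle about each station: (x + 164.5)² + (y − 44.8)² = 299.44²; (x + 94.2)² + (y − 206.4)² = 226.51²; (x + 2.6)² + (y − 36.6)² = 158.16².
Subtracting pairs of circle equations eliminates x²+y² and gives linear equations (the radical axes):
140.6 x + 323.2 y = 60764.84
323.8 x − 16.4 y = 36928.76
Solving the 2×2 system: x ≈ 120.9, y ≈ 135.4 km.
Check against A (with the unrounded x, y): √((x + 164.5)²+(y − 44.8)²) = 299.45 ≈ 299.44 km. ✓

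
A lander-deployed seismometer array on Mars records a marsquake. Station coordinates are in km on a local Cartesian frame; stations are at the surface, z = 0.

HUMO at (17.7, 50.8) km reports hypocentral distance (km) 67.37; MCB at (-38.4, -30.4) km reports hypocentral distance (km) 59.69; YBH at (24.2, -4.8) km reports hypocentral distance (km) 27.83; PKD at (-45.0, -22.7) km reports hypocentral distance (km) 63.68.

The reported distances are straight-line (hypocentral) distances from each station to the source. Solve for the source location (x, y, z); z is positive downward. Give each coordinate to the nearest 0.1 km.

Each station gives a sphere (x−x_i)² + (y−y_i)² + z² = d_i² (stations at z=0).
Subtracting the HUMO sphere from MCB and YBH: z² cancels, leaving linear equations in x and y:
-112.2 x − 162.4 y = 480.61
13.0 x − 111.2 y = 1478.96
Solving: x ≈ 12.801, y ≈ -11.803 km (keep extra digits for the depth step; rounded: 12.8, -11.8).
Then from the HUMO sphere: z² = 67.37² − (x − 17.7)² − (y − 50.8)² with x = 12.801, y = -11.803, so z ≈ 24.405 ≈ 24.4 km.
Check against PKD (with the unrounded solution): distance 63.68 ≈ 63.68 km. ✓

(12.8, -11.8, 24.4)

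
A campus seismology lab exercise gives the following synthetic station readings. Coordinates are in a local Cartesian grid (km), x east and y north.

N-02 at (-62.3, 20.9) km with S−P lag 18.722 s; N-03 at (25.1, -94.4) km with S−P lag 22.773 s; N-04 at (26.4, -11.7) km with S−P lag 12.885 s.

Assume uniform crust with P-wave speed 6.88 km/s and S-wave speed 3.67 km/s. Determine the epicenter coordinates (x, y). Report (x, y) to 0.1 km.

Distance from S−P lag: d = Δt · v_P v_S / (v_P − v_S) = Δt · (6.88·3.67)/(6.88−3.67) ≈ 7.8659·Δt.
So d_N-02 = 147.27, d_N-03 = 179.13, d_N-04 = 101.35 km.
Circle about each station: (x + 62.3)² + (y − 20.9)² = 147.27²; (x − 25.1)² + (y + 94.4)² = 179.13²; (x − 26.4)² + (y + 11.7)² = 101.35².
Subtracting pairs of circle equations eliminates x²+y² and gives linear equations (the radical axes):
174.8 x − 230.6 y = -5175.83
177.4 x − 65.2 y = 7932.38
Solving the 2×2 system: x ≈ 73.4, y ≈ 78.1 km.

x ≈ 73.4 km, y ≈ 78.1 km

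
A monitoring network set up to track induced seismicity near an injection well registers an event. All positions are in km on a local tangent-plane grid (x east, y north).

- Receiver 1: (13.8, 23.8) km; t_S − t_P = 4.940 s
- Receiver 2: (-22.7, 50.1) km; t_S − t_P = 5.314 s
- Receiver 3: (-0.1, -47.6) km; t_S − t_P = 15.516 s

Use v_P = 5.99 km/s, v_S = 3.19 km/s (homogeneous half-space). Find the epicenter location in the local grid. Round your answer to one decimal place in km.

(12.8, 57.5)

Distance from S−P lag: d = Δt · v_P v_S / (v_P − v_S) = Δt · (5.99·3.19)/(5.99−3.19) ≈ 6.8243·Δt.
So d_Receiver 1 = 33.71, d_Receiver 2 = 36.26, d_Receiver 3 = 105.89 km.
Circle about each station: (x − 13.8)² + (y − 23.8)² = 33.71²; (x + 22.7)² + (y − 50.1)² = 36.26²; (x + 0.1)² + (y + 47.6)² = 105.89².
Subtracting the Receiver 1 equation from the Receiver 2 and Receiver 3 equations removes the quadratic terms:
-73.0 x + 52.6 y = 2090.00
-27.8 x − 142.8 y = -8567.44
Solving the 2×2 system: x ≈ 12.8, y ≈ 57.5 km.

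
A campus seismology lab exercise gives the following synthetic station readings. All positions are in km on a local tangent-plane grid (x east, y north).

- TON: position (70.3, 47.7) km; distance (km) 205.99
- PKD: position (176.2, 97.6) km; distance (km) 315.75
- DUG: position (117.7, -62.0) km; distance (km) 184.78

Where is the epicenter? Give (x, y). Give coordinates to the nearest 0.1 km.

Circle about each station: (x − 70.3)² + (y − 47.7)² = 205.99²; (x − 176.2)² + (y − 97.6)² = 315.75²; (x − 117.7)² + (y + 62.0)² = 184.78².
Subtracting pairs of circle equations eliminates x²+y² and gives linear equations (the radical axes):
211.8 x + 99.8 y = -23911.36
94.8 x − 219.4 y = 18768.14
Solving the 2×2 system: x ≈ -60.3, y ≈ -111.6 km.

x ≈ -60.3 km, y ≈ -111.6 km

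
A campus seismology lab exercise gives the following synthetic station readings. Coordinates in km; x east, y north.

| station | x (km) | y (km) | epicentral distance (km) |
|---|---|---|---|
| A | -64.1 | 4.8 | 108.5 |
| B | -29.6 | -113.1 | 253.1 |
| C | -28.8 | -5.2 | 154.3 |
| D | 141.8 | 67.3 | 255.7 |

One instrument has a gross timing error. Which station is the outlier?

A

Solve using three stations at a time. Using B, C, D (subtract circle equations pairwise → linear system) gives (x, y) ≈ (-106.5, 127.9).
Distances from that point to each station vs reported:
  A: calculated 130.2 vs reported 108.5 → residual 21.7 km
  B: calculated 253.0 vs reported 253.1 → residual 0.1 km
  C: calculated 154.2 vs reported 154.3 → residual 0.1 km
  D: calculated 255.6 vs reported 255.7 → residual 0.1 km
B, C, D are mutually consistent (residuals ≈ 0); A is off by 21.7 km.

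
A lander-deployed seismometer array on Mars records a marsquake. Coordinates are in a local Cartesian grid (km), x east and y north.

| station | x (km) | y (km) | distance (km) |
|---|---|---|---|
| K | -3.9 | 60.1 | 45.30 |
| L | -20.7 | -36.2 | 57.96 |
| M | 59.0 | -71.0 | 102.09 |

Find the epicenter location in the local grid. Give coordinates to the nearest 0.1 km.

Circle about each station: (x + 3.9)² + (y − 60.1)² = 45.30²; (x + 20.7)² + (y + 36.2)² = 57.96²; (x − 59.0)² + (y + 71.0)² = 102.09².
Subtracting the K equation from the L and M equations removes the quadratic terms:
-33.6 x − 192.6 y = -3195.56
125.8 x − 262.2 y = -3475.50
Solving the 2×2 system: x ≈ 5.1, y ≈ 15.7 km.
Check against K (with the unrounded x, y): √((x + 3.9)²+(y − 60.1)²) = 45.30 ≈ 45.30 km. ✓

x ≈ 5.1 km, y ≈ 15.7 km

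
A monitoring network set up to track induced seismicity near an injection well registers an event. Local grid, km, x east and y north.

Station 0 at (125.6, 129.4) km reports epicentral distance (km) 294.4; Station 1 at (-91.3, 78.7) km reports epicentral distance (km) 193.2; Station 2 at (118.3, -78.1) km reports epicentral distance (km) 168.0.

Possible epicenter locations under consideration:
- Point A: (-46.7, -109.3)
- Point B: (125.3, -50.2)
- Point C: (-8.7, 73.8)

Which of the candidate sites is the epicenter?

For each candidate, compare |candidate − station| to the reported distance:
Point A: residuals Station 0 0.0, Station 1 0.0, Station 2 0.1 → max 0.1 km
Point B: residuals Station 0 114.8, Station 1 58.9, Station 2 139.2 → max 139.2 km
Point C: residuals Station 0 149.0, Station 1 110.5, Station 2 30.0 → max 149.0 km
Only Point A has all residuals ≈ 0.

Point A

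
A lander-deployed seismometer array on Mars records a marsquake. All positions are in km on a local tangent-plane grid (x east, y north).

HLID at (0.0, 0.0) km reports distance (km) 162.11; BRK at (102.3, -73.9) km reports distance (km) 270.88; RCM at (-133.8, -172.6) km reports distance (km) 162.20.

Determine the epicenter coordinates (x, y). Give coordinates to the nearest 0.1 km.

x ≈ -161.6 km, y ≈ -12.8 km

Circle about each station: x² + y² = 162.11²; (x − 102.3)² + (y + 73.9)² = 270.88²; (x + 133.8)² + (y + 172.6)² = 162.20².
Subtracting the HLID equation from the BRK and RCM equations removes the quadratic terms:
204.6 x − 147.8 y = -31169.82
-267.6 x − 345.2 y = 47664.01
Solving the 2×2 system: x ≈ -161.6, y ≈ -12.8 km.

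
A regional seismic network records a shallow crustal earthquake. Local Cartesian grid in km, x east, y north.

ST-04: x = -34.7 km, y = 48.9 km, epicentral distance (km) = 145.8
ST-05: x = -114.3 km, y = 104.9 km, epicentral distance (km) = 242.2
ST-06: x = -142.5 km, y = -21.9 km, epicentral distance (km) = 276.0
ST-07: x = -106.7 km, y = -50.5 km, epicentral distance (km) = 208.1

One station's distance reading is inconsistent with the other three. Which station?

Solve using three stations at a time. Using ST-04, ST-05, ST-07 (subtract circle equations pairwise → linear system) gives (x, y) ≈ (97.9, -12.0).
Distances from that point to each station vs reported:
  ST-04: calculated 145.9 vs reported 145.8 → residual 0.1 km
  ST-05: calculated 242.3 vs reported 242.2 → residual 0.1 km
  ST-06: calculated 240.6 vs reported 276.0 → residual 35.4 km
  ST-07: calculated 208.2 vs reported 208.1 → residual 0.1 km
ST-04, ST-05, ST-07 are mutually consistent (residuals ≈ 0); ST-06 is off by 35.4 km.

ST-06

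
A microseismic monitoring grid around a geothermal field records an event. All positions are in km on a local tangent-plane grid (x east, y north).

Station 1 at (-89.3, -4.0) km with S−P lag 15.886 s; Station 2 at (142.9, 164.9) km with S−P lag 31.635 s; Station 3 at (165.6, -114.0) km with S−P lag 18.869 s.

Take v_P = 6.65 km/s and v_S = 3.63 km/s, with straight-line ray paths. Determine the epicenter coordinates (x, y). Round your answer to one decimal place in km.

(25.2, -58.9)

Distance from S−P lag: d = Δt · v_P v_S / (v_P − v_S) = Δt · (6.65·3.63)/(6.65−3.63) ≈ 7.9932·Δt.
So d_Station 1 = 126.98, d_Station 2 = 252.87, d_Station 3 = 150.82 km.
Circle about each station: (x + 89.3)² + (y + 4.0)² = 126.98²; (x − 142.9)² + (y − 164.9)² = 252.87²; (x − 165.6)² + (y + 114.0)² = 150.82².
Subtracting the Station 1 equation from the Station 2 and Station 3 equations removes the quadratic terms:
464.4 x + 337.8 y = -8197.39
509.8 x − 220.0 y = 25806.12
Solving the 2×2 system: x ≈ 25.2, y ≈ -58.9 km.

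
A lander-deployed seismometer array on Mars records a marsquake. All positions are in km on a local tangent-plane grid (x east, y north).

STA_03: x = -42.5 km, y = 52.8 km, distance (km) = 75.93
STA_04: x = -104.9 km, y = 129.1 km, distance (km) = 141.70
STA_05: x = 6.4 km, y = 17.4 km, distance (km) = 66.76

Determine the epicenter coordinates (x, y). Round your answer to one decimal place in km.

28.2 km east, 80.5 km north

Circle about each station: (x + 42.5)² + (y − 52.8)² = 75.93²; (x + 104.9)² + (y − 129.1)² = 141.70²; (x − 6.4)² + (y − 17.4)² = 66.76².
Subtracting pairs of circle equations eliminates x²+y² and gives linear equations (the radical axes):
-124.8 x + 152.6 y = 8763.20
97.8 x − 70.8 y = -2941.90
Solving the 2×2 system: x ≈ 28.2, y ≈ 80.5 km.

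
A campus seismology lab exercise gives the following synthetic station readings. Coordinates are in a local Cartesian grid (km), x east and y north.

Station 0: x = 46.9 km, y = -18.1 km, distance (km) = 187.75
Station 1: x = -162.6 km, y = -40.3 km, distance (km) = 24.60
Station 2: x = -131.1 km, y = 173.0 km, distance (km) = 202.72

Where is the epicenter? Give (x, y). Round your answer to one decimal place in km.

(-140.5, -29.5)

Circle about each station: (x − 46.9)² + (y + 18.1)² = 187.75²; (x + 162.6)² + (y + 40.3)² = 24.60²; (x + 131.1)² + (y − 173.0)² = 202.72².
Subtracting pairs of circle equations eliminates x²+y² and gives linear equations (the radical axes):
-419.0 x − 44.4 y = 60180.53
-356.0 x + 382.2 y = 38743.65
Solving the 2×2 system: x ≈ -140.5, y ≈ -29.5 km.
Check against Station 0 (with the unrounded x, y): √((x − 46.9)²+(y + 18.1)²) = 187.75 ≈ 187.75 km. ✓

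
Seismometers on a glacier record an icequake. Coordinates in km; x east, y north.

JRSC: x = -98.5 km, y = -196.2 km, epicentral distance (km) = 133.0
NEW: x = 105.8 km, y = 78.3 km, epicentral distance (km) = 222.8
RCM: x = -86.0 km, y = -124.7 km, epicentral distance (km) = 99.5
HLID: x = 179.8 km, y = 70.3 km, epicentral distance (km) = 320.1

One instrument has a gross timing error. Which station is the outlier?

Solve using three stations at a time. Using JRSC, NEW, RCM (subtract circle equations pairwise → linear system) gives (x, y) ≈ (13.5, -124.5).
Distances from that point to each station vs reported:
  JRSC: calculated 133.0 vs reported 133.0 → residual 0.0 km
  NEW: calculated 222.8 vs reported 222.8 → residual 0.0 km
  RCM: calculated 99.5 vs reported 99.5 → residual 0.0 km
  HLID: calculated 256.1 vs reported 320.1 → residual 64.0 km
JRSC, NEW, RCM are mutually consistent (residuals ≈ 0); HLID is off by 64.0 km.

HLID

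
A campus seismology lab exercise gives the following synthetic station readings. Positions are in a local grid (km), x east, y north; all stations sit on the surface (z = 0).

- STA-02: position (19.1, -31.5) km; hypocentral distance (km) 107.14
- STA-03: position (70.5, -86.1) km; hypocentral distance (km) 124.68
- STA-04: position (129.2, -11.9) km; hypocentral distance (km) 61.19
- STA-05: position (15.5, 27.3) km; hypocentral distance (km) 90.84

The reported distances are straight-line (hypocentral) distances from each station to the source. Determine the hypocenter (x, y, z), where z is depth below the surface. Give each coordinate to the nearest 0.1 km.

(100.0, 30.4, 33.2)

Each station gives a sphere (x−x_i)² + (y−y_i)² + z² = d_i² (stations at z=0).
Subtracting the STA-02 sphere from STA-03 and STA-04: z² cancels, leaving linear equations in x and y:
102.8 x − 109.2 y = 6960.28
220.2 x + 39.2 y = 23211.95
Solving: x ≈ 100.001, y ≈ 30.401 km (keep extra digits for the depth step; rounded: 100.0, 30.4).
Then from the STA-02 sphere: z² = 107.14² − (x − 19.1)² − (y + 31.5)² with x = 100.001, y = 30.401, so z ≈ 33.201 ≈ 33.2 km.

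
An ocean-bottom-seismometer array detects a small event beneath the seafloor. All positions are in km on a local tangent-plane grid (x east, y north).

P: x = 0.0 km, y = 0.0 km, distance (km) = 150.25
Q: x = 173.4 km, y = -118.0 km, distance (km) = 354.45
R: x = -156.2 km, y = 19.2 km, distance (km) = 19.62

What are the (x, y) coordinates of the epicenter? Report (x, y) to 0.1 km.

Circle about each station: x² + y² = 150.25²; (x − 173.4)² + (y + 118.0)² = 354.45²; (x + 156.2)² + (y − 19.2)² = 19.62².
Subtracting the P equation from the Q and R equations removes the quadratic terms:
346.8 x − 236.0 y = -59068.18
-312.4 x + 38.4 y = 46957.20
Solving the 2×2 system: x ≈ -145.9, y ≈ 35.9 km.
Check against P (with the unrounded x, y): √(x²+y²) = 150.25 ≈ 150.25 km. ✓

(-145.9, 35.9)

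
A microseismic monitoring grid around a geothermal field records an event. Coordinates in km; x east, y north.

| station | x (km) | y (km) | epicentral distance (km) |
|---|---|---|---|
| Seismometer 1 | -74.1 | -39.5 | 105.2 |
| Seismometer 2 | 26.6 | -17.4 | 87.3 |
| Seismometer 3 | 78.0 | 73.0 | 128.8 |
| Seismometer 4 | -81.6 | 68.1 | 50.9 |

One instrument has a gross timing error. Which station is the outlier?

Seismometer 1

Solve using three stations at a time. Using Seismometer 2, Seismometer 3, Seismometer 4 (subtract circle equations pairwise → linear system) gives (x, y) ≈ (-44.5, 33.2).
Distances from that point to each station vs reported:
  Seismometer 1: calculated 78.5 vs reported 105.2 → residual 26.7 km
  Seismometer 2: calculated 87.3 vs reported 87.3 → residual 0.0 km
  Seismometer 3: calculated 128.8 vs reported 128.8 → residual 0.0 km
  Seismometer 4: calculated 50.9 vs reported 50.9 → residual 0.0 km
Seismometer 2, Seismometer 3, Seismometer 4 are mutually consistent (residuals ≈ 0); Seismometer 1 is off by 26.7 km.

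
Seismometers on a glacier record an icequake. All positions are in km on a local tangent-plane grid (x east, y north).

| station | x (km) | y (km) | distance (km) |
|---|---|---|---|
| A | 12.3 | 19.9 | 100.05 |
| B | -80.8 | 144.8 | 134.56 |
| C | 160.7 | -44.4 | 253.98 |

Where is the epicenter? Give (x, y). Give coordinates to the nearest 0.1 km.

Circle about each station: (x − 12.3)² + (y − 19.9)² = 100.05²; (x + 80.8)² + (y − 144.8)² = 134.56²; (x − 160.7)² + (y + 44.4)² = 253.98².
Subtracting pairs of circle equations eliminates x²+y² and gives linear equations (the radical axes):
-186.2 x + 249.8 y = 18851.99
296.8 x − 128.6 y = -27247.29
Solving the 2×2 system: x ≈ -87.3, y ≈ 10.4 km.

(-87.3, 10.4)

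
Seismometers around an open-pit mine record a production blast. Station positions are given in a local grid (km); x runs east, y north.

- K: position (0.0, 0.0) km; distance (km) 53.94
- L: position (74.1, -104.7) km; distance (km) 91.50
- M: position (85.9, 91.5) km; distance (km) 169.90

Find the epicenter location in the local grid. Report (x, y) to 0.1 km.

Circle about each station: x² + y² = 53.94²; (x − 74.1)² + (y + 104.7)² = 91.50²; (x − 85.9)² + (y − 91.5)² = 169.90².
Subtracting the K equation from the L and M equations removes the quadratic terms:
148.2 x − 209.4 y = 10990.17
171.8 x + 183.0 y = -10205.43
Solving the 2×2 system: x ≈ -2.0, y ≈ -53.9 km.

(-2.0, -53.9)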